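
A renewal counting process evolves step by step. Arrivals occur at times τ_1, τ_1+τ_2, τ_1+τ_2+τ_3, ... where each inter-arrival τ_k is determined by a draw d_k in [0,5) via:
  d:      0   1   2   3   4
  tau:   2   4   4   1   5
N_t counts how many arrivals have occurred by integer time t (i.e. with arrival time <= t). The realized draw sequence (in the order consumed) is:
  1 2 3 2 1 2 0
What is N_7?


1

draw d_1=1: τ_1=4, arrival time A_1=4
draw d_2=2: τ_2=4, arrival time A_2=8
draw d_3=3: τ_3=1, arrival time A_3=9
draw d_4=2: τ_4=4, arrival time A_4=13
draw d_5=1: τ_5=4, arrival time A_5=17
draw d_6=2: τ_6=4, arrival time A_6=21
draw d_7=0: τ_7=2, arrival time A_7=23
N_t over t=0..7: 0:0 1:0 2:0 3:0 4:1 5:1 6:1 7:1


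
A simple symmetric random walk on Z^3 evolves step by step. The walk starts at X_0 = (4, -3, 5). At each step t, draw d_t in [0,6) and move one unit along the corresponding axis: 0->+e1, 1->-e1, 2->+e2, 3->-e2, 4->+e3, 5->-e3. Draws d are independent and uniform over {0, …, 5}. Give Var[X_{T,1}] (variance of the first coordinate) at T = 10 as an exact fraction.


Outcome values over d=0..5: [1, -1, 0, 0, 0, 0]
Σy = 0, Σy² = 2, M = 6
μ = 0/6 = 0,  σ² = 2/6 − (0)² = 1/3
Independent increments: Var[X_10] = 10·σ² = 10·(1/3) = 10/3

10/3


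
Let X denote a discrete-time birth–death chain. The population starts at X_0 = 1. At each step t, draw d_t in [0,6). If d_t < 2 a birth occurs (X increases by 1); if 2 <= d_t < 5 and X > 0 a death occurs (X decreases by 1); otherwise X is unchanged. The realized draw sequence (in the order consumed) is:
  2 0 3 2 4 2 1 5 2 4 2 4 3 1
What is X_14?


t=0: X=1, d=2 → death, X_1=0
t=1: X=0, d=0 → birth, X_2=1
t=2: X=1, d=3 → death, X_3=0
t=3: X=0, d=2 → hold, X_4=0
t=4: X=0, d=4 → hold, X_5=0
t=5: X=0, d=2 → hold, X_6=0
t=6: X=0, d=1 → birth, X_7=1
t=7: X=1, d=5 → hold, X_8=1
t=8: X=1, d=2 → death, X_9=0
t=9: X=0, d=4 → hold, X_10=0
t=10: X=0, d=2 → hold, X_11=0
t=11: X=0, d=4 → hold, X_12=0
t=12: X=0, d=3 → hold, X_13=0
t=13: X=0, d=1 → birth, X_14=1

1


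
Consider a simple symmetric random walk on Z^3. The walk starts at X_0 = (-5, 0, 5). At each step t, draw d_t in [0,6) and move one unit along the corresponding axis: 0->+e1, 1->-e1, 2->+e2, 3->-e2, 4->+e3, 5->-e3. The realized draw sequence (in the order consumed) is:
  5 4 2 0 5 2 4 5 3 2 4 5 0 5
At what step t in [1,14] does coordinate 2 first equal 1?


t=0: X=(-5, 0, 5), d=5 → -e3, X_1=(-5, 0, 4)
t=1: X=(-5, 0, 4), d=4 → +e3, X_2=(-5, 0, 5)
t=2: X=(-5, 0, 5), d=2 → +e2, X_3=(-5, 1, 5)
t=3: X=(-5, 1, 5), d=0 → +e1, X_4=(-4, 1, 5)
t=4: X=(-4, 1, 5), d=5 → -e3, X_5=(-4, 1, 4)
t=5: X=(-4, 1, 4), d=2 → +e2, X_6=(-4, 2, 4)
t=6: X=(-4, 2, 4), d=4 → +e3, X_7=(-4, 2, 5)
t=7: X=(-4, 2, 5), d=5 → -e3, X_8=(-4, 2, 4)
t=8: X=(-4, 2, 4), d=3 → -e2, X_9=(-4, 1, 4)
t=9: X=(-4, 1, 4), d=2 → +e2, X_10=(-4, 2, 4)
t=10: X=(-4, 2, 4), d=4 → +e3, X_11=(-4, 2, 5)
t=11: X=(-4, 2, 5), d=5 → -e3, X_12=(-4, 2, 4)
t=12: X=(-4, 2, 4), d=0 → +e1, X_13=(-3, 2, 4)
t=13: X=(-3, 2, 4), d=5 → -e3, X_14=(-3, 2, 3)

3


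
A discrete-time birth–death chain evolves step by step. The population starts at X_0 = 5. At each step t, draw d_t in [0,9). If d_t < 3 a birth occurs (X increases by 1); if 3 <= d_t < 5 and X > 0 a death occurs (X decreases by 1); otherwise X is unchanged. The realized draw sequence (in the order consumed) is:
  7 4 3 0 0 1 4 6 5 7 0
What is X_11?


6

t=0: X=5, d=7 → hold, X_1=5
t=1: X=5, d=4 → death, X_2=4
t=2: X=4, d=3 → death, X_3=3
t=3: X=3, d=0 → birth, X_4=4
t=4: X=4, d=0 → birth, X_5=5
t=5: X=5, d=1 → birth, X_6=6
t=6: X=6, d=4 → death, X_7=5
t=7: X=5, d=6 → hold, X_8=5
t=8: X=5, d=5 → hold, X_9=5
t=9: X=5, d=7 → hold, X_10=5
t=10: X=5, d=0 → birth, X_11=6


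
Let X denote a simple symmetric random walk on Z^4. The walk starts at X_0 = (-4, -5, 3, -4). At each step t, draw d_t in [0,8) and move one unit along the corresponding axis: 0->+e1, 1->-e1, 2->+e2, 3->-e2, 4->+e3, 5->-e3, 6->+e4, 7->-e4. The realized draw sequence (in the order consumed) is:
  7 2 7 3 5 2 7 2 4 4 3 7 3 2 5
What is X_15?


t=0: X=(-4, -5, 3, -4), d=7 → -e4, X_1=(-4, -5, 3, -5)
t=1: X=(-4, -5, 3, -5), d=2 → +e2, X_2=(-4, -4, 3, -5)
t=2: X=(-4, -4, 3, -5), d=7 → -e4, X_3=(-4, -4, 3, -6)
t=3: X=(-4, -4, 3, -6), d=3 → -e2, X_4=(-4, -5, 3, -6)
t=4: X=(-4, -5, 3, -6), d=5 → -e3, X_5=(-4, -5, 2, -6)
t=5: X=(-4, -5, 2, -6), d=2 → +e2, X_6=(-4, -4, 2, -6)
t=6: X=(-4, -4, 2, -6), d=7 → -e4, X_7=(-4, -4, 2, -7)
t=7: X=(-4, -4, 2, -7), d=2 → +e2, X_8=(-4, -3, 2, -7)
t=8: X=(-4, -3, 2, -7), d=4 → +e3, X_9=(-4, -3, 3, -7)
t=9: X=(-4, -3, 3, -7), d=4 → +e3, X_10=(-4, -3, 4, -7)
t=10: X=(-4, -3, 4, -7), d=3 → -e2, X_11=(-4, -4, 4, -7)
t=11: X=(-4, -4, 4, -7), d=7 → -e4, X_12=(-4, -4, 4, -8)
t=12: X=(-4, -4, 4, -8), d=3 → -e2, X_13=(-4, -5, 4, -8)
t=13: X=(-4, -5, 4, -8), d=2 → +e2, X_14=(-4, -4, 4, -8)
t=14: X=(-4, -4, 4, -8), d=5 → -e3, X_15=(-4, -4, 3, -8)

(-4, -4, 3, -8)


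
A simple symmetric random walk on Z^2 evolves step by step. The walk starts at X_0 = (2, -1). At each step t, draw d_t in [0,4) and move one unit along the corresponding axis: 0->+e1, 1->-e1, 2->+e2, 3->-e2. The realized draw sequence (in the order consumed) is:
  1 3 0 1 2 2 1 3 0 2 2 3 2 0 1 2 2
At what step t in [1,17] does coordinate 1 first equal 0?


t=0: X=(2, -1), d=1 → -e1, X_1=(1, -1)
t=1: X=(1, -1), d=3 → -e2, X_2=(1, -2)
t=2: X=(1, -2), d=0 → +e1, X_3=(2, -2)
t=3: X=(2, -2), d=1 → -e1, X_4=(1, -2)
t=4: X=(1, -2), d=2 → +e2, X_5=(1, -1)
t=5: X=(1, -1), d=2 → +e2, X_6=(1, 0)
t=6: X=(1, 0), d=1 → -e1, X_7=(0, 0)
t=7: X=(0, 0), d=3 → -e2, X_8=(0, -1)
t=8: X=(0, -1), d=0 → +e1, X_9=(1, -1)
t=9: X=(1, -1), d=2 → +e2, X_10=(1, 0)
t=10: X=(1, 0), d=2 → +e2, X_11=(1, 1)
t=11: X=(1, 1), d=3 → -e2, X_12=(1, 0)
t=12: X=(1, 0), d=2 → +e2, X_13=(1, 1)
t=13: X=(1, 1), d=0 → +e1, X_14=(2, 1)
t=14: X=(2, 1), d=1 → -e1, X_15=(1, 1)
t=15: X=(1, 1), d=2 → +e2, X_16=(1, 2)
t=16: X=(1, 2), d=2 → +e2, X_17=(1, 3)

7


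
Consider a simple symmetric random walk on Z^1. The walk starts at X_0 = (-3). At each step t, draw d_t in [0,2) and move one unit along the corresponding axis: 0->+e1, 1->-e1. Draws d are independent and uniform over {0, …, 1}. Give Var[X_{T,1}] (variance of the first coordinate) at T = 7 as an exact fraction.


Outcome values over d=0..1: [1, -1]
Σy = 0, Σy² = 2, M = 2
μ = 0/2 = 0,  σ² = 2/2 − (0)² = 1
Independent increments: Var[X_7] = 7·σ² = 7·(1) = 7

7


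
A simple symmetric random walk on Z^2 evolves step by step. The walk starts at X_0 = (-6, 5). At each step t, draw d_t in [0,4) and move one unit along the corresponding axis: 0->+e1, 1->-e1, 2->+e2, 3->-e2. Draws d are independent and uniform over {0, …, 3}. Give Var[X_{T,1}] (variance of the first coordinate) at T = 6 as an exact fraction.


Outcome values over d=0..3: [1, -1, 0, 0]
Σy = 0, Σy² = 2, M = 4
μ = 0/4 = 0,  σ² = 2/4 − (0)² = 1/2
Independent increments: Var[X_6] = 6·σ² = 6·(1/2) = 3

3


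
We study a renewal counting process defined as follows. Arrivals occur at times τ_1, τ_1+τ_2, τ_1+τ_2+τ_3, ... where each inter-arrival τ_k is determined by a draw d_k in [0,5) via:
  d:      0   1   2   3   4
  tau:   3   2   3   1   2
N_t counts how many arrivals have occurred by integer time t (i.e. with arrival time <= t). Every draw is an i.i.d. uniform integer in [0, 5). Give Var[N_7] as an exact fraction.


Inter-arrival values over d=0..4: [3, 2, 3, 1, 2]
Each d has probability 1/5, so the pmf of τ is: f(1) = 1/5, f(2) = 2/5, f(3) = 2/5
Let p_n(j) = P(N_n = j), with p_0 = [1]. Condition on τ_1: p_n(0) = P(τ > n), and for j >= 1, p_n(j) = Σ_{k<=n} f(k)·p_{n−k}(j−1)
p_1 = [4/5, 1/5]  (j = 0..1)
p_2 = [2/5, 14/25, 1/25]  (j = 0..2)
p_3 = [0, 4/5, 24/125, 1/125]  (j = 0..3)
p_4 = [0, 12/25, 58/125, 34/625, 1/625]  (j = 0..4)
p_5 = [0, 4/25, 16/25, 116/625, 44/3125, 1/3125]  (j = 0..5)
p_6 = [0, 0, 68/125, 244/625, 194/3125, 54/15625, 1/15625]  (j = 0..6)
p_7 = [0, 0, 32/125, 344/625, 544/3125, 292/15625, 64/78125, 1/78125]  (j = 0..7)
E[N_7] = Σ j·p_7(j) = 231091/78125;  E[N_7²] = Σ j²·p_7(j) = 723453/78125
Var[N_7] = 723453/78125 − (231091/78125)² = 3116715344/6103515625

3116715344/6103515625


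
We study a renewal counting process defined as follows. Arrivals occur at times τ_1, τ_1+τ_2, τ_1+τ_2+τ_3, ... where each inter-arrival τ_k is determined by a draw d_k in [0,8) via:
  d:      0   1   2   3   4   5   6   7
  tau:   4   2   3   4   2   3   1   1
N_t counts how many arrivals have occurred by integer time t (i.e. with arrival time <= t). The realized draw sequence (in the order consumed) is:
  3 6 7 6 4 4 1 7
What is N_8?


4

draw d_1=3: τ_1=4, arrival time A_1=4
draw d_2=6: τ_2=1, arrival time A_2=5
draw d_3=7: τ_3=1, arrival time A_3=6
draw d_4=6: τ_4=1, arrival time A_4=7
draw d_5=4: τ_5=2, arrival time A_5=9
draw d_6=4: τ_6=2, arrival time A_6=11
draw d_7=1: τ_7=2, arrival time A_7=13
draw d_8=7: τ_8=1, arrival time A_8=14
N_t over t=0..8: 0:0 1:0 2:0 3:0 4:1 5:2 6:3 7:4 8:4


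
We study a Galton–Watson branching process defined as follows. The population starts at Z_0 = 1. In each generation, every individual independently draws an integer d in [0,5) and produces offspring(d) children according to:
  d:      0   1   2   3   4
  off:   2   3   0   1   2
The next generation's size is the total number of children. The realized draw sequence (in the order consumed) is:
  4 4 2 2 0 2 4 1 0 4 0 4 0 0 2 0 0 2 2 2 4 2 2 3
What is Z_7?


7

gen 0: Z_0=1, draws=[4], offspring=[2], Z_1=2
gen 1: Z_1=2, draws=[4, 2], offspring=[2, 0], Z_2=2
gen 2: Z_2=2, draws=[2, 0], offspring=[0, 2], Z_3=2
gen 3: Z_3=2, draws=[2, 4], offspring=[0, 2], Z_4=2
gen 4: Z_4=2, draws=[1, 0], offspring=[3, 2], Z_5=5
gen 5: Z_5=5, draws=[4, 0, 4, 0, 0], offspring=[2, 2, 2, 2, 2], Z_6=10
gen 6: Z_6=10, draws=[2, 0, 0, 2, 2, 2, 4, 2, 2, 3], offspring=[0, 2, 2, 0, 0, 0, 2, 0, 0, 1], Z_7=7


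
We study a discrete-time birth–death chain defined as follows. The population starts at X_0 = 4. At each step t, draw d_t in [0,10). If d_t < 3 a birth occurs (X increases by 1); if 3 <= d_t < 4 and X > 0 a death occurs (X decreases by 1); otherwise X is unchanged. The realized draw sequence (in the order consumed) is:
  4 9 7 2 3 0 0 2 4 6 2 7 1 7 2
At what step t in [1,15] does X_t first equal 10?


t=0: X=4, d=4 → hold, X_1=4
t=1: X=4, d=9 → hold, X_2=4
t=2: X=4, d=7 → hold, X_3=4
t=3: X=4, d=2 → birth, X_4=5
t=4: X=5, d=3 → death, X_5=4
t=5: X=4, d=0 → birth, X_6=5
t=6: X=5, d=0 → birth, X_7=6
t=7: X=6, d=2 → birth, X_8=7
t=8: X=7, d=4 → hold, X_9=7
t=9: X=7, d=6 → hold, X_10=7
t=10: X=7, d=2 → birth, X_11=8
t=11: X=8, d=7 → hold, X_12=8
t=12: X=8, d=1 → birth, X_13=9
t=13: X=9, d=7 → hold, X_14=9
t=14: X=9, d=2 → birth, X_15=10

15


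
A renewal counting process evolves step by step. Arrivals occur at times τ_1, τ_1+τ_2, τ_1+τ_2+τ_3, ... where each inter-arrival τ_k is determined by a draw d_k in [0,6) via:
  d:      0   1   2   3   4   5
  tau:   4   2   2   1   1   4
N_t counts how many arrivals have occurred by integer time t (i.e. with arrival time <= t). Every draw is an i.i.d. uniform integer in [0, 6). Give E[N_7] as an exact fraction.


Inter-arrival values over d=0..5: [4, 2, 2, 1, 1, 4]
Each d has probability 1/6, so the pmf of τ is: f(1) = 1/3, f(2) = 1/3, f(4) = 1/3
Renewal equation for m(n) = E[N_n]: condition on τ_1 = k (if k <= n, one arrival plus a fresh copy on the remaining n−k steps): m(n) = F(n) + Σ_{k<=n} f(k)·m(n−k), where F(n) = P(τ <= n) and m(0) = 0
m(1) = F(1) = 1/3
m(2) = F(2) + f(1)·m(1) = 2/3 + 1/3·1/3 = 7/9
m(3) = F(3) + f(1)·m(2) + f(2)·m(1) = 2/3 + 1/3·7/9 + 1/3·1/3 = 28/27
m(4) = F(4) + f(1)·m(3) + f(2)·m(2) = 1 + 1/3·28/27 + 1/3·7/9 = 130/81
m(5) = F(5) + f(1)·m(4) + f(2)·m(3) + f(4)·m(1) = 1 + 1/3·130/81 + 1/3·28/27 + 1/3·1/3 = 484/243
m(6) = F(6) + f(1)·m(5) + f(2)·m(4) + f(4)·m(2) = 1 + 1/3·484/243 + 1/3·130/81 + 1/3·7/9 = 1792/729
m(7) = F(7) + f(1)·m(6) + f(2)·m(5) + f(4)·m(3) = 1 + 1/3·1792/729 + 1/3·484/243 + 1/3·28/27 = 6187/2187
E[N_7] = m(7) = 6187/2187

6187/2187


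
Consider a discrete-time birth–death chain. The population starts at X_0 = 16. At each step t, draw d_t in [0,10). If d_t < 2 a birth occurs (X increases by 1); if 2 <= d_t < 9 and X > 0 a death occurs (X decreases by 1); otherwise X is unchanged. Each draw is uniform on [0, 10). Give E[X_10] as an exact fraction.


11

X can drop by at most 1 per step and X_0 = 16 > T = 10, so X_t >= 16 − t >= 6 > 0 for every t <= 10: the floor at 0 (the 'and X > 0' condition) never binds. Hence X_10 = X_0 + Σ_{t<10} Y_t with i.i.d. increments Y_t = y(d_t) ∈ {+1, −1, 0}.
Outcome values over d=0..9: [1, 1, -1, -1, -1, -1, -1, -1, -1, 0]
Σy = -5, Σy² = 9, M = 10
μ = -5/10 = -1/2,  σ² = 9/10 − (-1/2)² = 13/20
E[X_10] = 16 + 10·(-1/2) = 11


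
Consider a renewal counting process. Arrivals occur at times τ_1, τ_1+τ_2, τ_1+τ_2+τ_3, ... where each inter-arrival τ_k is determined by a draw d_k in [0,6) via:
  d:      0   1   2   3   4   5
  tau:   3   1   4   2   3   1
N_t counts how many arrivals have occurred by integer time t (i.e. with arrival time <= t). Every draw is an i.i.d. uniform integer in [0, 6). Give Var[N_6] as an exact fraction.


26875823/34012224

Inter-arrival values over d=0..5: [3, 1, 4, 2, 3, 1]
Each d has probability 1/6, so the pmf of τ is: f(1) = 1/3, f(2) = 1/6, f(3) = 1/3, f(4) = 1/6
Let p_n(j) = P(N_n = j), with p_0 = [1]. Condition on τ_1: p_n(0) = P(τ > n), and for j >= 1, p_n(j) = Σ_{k<=n} f(k)·p_{n−k}(j−1)
p_1 = [2/3, 1/3]  (j = 0..1)
p_2 = [1/2, 7/18, 1/9]  (j = 0..2)
p_3 = [1/6, 11/18, 5/27, 1/27]  (j = 0..3)
p_4 = [0, 19/36, 41/108, 13/162, 1/81]  (j = 0..4)
p_5 = [0, 11/36, 25/54, 7/36, 8/243, 1/243]  (j = 0..5)
p_6 = [0, 5/36, 11/24, 193/648, 22/243, 19/1458, 1/729]  (j = 0..6)
E[N_6] = Σ j·p_6(j) = 13907/5832;  E[N_6²] = Σ j²·p_6(j) = 37771/5832
Var[N_6] = 37771/5832 − (13907/5832)² = 26875823/34012224


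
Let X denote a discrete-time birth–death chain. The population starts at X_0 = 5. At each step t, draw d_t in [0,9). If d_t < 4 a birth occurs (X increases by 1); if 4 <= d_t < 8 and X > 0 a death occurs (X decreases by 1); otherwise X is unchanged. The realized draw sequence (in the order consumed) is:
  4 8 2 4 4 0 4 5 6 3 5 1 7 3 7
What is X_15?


t=0: X=5, d=4 → death, X_1=4
t=1: X=4, d=8 → hold, X_2=4
t=2: X=4, d=2 → birth, X_3=5
t=3: X=5, d=4 → death, X_4=4
t=4: X=4, d=4 → death, X_5=3
t=5: X=3, d=0 → birth, X_6=4
t=6: X=4, d=4 → death, X_7=3
t=7: X=3, d=5 → death, X_8=2
t=8: X=2, d=6 → death, X_9=1
t=9: X=1, d=3 → birth, X_10=2
t=10: X=2, d=5 → death, X_11=1
t=11: X=1, d=1 → birth, X_12=2
t=12: X=2, d=7 → death, X_13=1
t=13: X=1, d=3 → birth, X_14=2
t=14: X=2, d=7 → death, X_15=1

1


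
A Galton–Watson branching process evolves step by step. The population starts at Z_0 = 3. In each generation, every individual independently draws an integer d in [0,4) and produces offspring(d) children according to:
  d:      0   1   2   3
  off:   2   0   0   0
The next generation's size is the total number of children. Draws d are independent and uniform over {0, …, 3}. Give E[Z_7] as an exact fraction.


Outcome values over d=0..3: [2, 0, 0, 0]
Σy = 2, Σy² = 4, M = 4
μ = 2/4 = 1/2,  σ² = 4/4 − (1/2)² = 3/4
E[Z_0] = 3
E[Z_1] = 1/2·E[Z_0] = 3/2
E[Z_2] = 1/2·E[Z_1] = 3/4
E[Z_3] = 1/2·E[Z_2] = 3/8
E[Z_4] = 1/2·E[Z_3] = 3/16
E[Z_5] = 1/2·E[Z_4] = 3/32
E[Z_6] = 1/2·E[Z_5] = 3/64
E[Z_7] = 1/2·E[Z_6] = 3/128

3/128


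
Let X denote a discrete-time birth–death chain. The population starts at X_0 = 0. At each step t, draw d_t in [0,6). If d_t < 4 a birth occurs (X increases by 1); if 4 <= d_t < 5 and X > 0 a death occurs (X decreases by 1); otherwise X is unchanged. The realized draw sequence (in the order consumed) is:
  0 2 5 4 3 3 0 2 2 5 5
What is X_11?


t=0: X=0, d=0 → birth, X_1=1
t=1: X=1, d=2 → birth, X_2=2
t=2: X=2, d=5 → hold, X_3=2
t=3: X=2, d=4 → death, X_4=1
t=4: X=1, d=3 → birth, X_5=2
t=5: X=2, d=3 → birth, X_6=3
t=6: X=3, d=0 → birth, X_7=4
t=7: X=4, d=2 → birth, X_8=5
t=8: X=5, d=2 → birth, X_9=6
t=9: X=6, d=5 → hold, X_10=6
t=10: X=6, d=5 → hold, X_11=6

6


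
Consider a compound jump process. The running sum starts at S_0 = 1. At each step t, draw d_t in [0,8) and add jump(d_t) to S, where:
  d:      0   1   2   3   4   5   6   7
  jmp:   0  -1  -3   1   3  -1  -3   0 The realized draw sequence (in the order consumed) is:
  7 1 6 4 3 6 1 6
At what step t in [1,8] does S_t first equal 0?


t=0: S=1, d=7, jump=0, S_1=1
t=1: S=1, d=1, jump=-1, S_2=0
t=2: S=0, d=6, jump=-3, S_3=-3
t=3: S=-3, d=4, jump=3, S_4=0
t=4: S=0, d=3, jump=1, S_5=1
t=5: S=1, d=6, jump=-3, S_6=-2
t=6: S=-2, d=1, jump=-1, S_7=-3
t=7: S=-3, d=6, jump=-3, S_8=-6

2


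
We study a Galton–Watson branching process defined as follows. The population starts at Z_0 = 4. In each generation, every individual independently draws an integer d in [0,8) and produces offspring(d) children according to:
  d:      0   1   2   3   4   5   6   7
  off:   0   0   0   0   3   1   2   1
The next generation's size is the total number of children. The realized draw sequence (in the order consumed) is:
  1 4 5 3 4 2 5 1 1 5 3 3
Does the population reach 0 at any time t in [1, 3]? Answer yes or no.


gen 0: Z_0=4, draws=[1, 4, 5, 3], offspring=[0, 3, 1, 0], Z_1=4
gen 1: Z_1=4, draws=[4, 2, 5, 1], offspring=[3, 0, 1, 0], Z_2=4
gen 2: Z_2=4, draws=[1, 5, 3, 3], offspring=[0, 1, 0, 0], Z_3=1

no


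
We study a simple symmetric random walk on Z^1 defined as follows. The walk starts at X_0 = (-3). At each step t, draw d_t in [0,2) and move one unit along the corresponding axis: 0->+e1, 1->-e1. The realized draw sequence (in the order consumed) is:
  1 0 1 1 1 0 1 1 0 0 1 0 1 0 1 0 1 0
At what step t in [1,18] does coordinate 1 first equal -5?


t=0: X=(-3), d=1 → -e1, X_1=(-4)
t=1: X=(-4), d=0 → +e1, X_2=(-3)
t=2: X=(-3), d=1 → -e1, X_3=(-4)
t=3: X=(-4), d=1 → -e1, X_4=(-5)
t=4: X=(-5), d=1 → -e1, X_5=(-6)
t=5: X=(-6), d=0 → +e1, X_6=(-5)
t=6: X=(-5), d=1 → -e1, X_7=(-6)
t=7: X=(-6), d=1 → -e1, X_8=(-7)
t=8: X=(-7), d=0 → +e1, X_9=(-6)
t=9: X=(-6), d=0 → +e1, X_10=(-5)
t=10: X=(-5), d=1 → -e1, X_11=(-6)
t=11: X=(-6), d=0 → +e1, X_12=(-5)
t=12: X=(-5), d=1 → -e1, X_13=(-6)
t=13: X=(-6), d=0 → +e1, X_14=(-5)
t=14: X=(-5), d=1 → -e1, X_15=(-6)
t=15: X=(-6), d=0 → +e1, X_16=(-5)
t=16: X=(-5), d=1 → -e1, X_17=(-6)
t=17: X=(-6), d=0 → +e1, X_18=(-5)

4


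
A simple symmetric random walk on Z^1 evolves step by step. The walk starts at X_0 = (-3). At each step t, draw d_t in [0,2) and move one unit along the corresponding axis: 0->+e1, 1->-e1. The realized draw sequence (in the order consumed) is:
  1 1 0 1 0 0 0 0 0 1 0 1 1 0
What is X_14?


t=0: X=(-3), d=1 → -e1, X_1=(-4)
t=1: X=(-4), d=1 → -e1, X_2=(-5)
t=2: X=(-5), d=0 → +e1, X_3=(-4)
t=3: X=(-4), d=1 → -e1, X_4=(-5)
t=4: X=(-5), d=0 → +e1, X_5=(-4)
t=5: X=(-4), d=0 → +e1, X_6=(-3)
t=6: X=(-3), d=0 → +e1, X_7=(-2)
t=7: X=(-2), d=0 → +e1, X_8=(-1)
t=8: X=(-1), d=0 → +e1, X_9=(0)
t=9: X=(0), d=1 → -e1, X_10=(-1)
t=10: X=(-1), d=0 → +e1, X_11=(0)
t=11: X=(0), d=1 → -e1, X_12=(-1)
t=12: X=(-1), d=1 → -e1, X_13=(-2)
t=13: X=(-2), d=0 → +e1, X_14=(-1)

(-1)


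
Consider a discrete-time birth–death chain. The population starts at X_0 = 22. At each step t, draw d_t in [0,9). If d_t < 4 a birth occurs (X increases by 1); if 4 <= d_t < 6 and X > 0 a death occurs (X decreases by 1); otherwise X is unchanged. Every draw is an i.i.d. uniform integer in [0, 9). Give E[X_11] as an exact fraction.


220/9

X can drop by at most 1 per step and X_0 = 22 > T = 11, so X_t >= 22 − t >= 11 > 0 for every t <= 11: the floor at 0 (the 'and X > 0' condition) never binds. Hence X_11 = X_0 + Σ_{t<11} Y_t with i.i.d. increments Y_t = y(d_t) ∈ {+1, −1, 0}.
Outcome values over d=0..8: [1, 1, 1, 1, -1, -1, 0, 0, 0]
Σy = 2, Σy² = 6, M = 9
μ = 2/9 = 2/9,  σ² = 6/9 − (2/9)² = 50/81
E[X_11] = 22 + 11·(2/9) = 220/9


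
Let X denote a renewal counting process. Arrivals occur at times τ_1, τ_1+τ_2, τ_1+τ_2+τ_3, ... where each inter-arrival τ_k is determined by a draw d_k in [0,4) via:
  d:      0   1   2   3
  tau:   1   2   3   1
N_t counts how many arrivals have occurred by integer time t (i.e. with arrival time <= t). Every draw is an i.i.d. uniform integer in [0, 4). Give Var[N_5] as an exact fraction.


Inter-arrival values over d=0..3: [1, 2, 3, 1]
Each d has probability 1/4, so the pmf of τ is: f(1) = 1/2, f(2) = 1/4, f(3) = 1/4
Let p_n(j) = P(N_n = j), with p_0 = [1]. Condition on τ_1: p_n(0) = P(τ > n), and for j >= 1, p_n(j) = Σ_{k<=n} f(k)·p_{n−k}(j−1)
p_1 = [1/2, 1/2]  (j = 0..1)
p_2 = [1/4, 1/2, 1/4]  (j = 0..2)
p_3 = [0, 1/2, 3/8, 1/8]  (j = 0..3)
p_4 = [0, 3/16, 1/2, 1/4, 1/16]  (j = 0..4)
p_5 = [0, 1/16, 11/32, 13/32, 5/32, 1/32]  (j = 0..5)
E[N_5] = Σ j·p_5(j) = 11/4;  E[N_5²] = Σ j²·p_5(j) = 67/8
Var[N_5] = 67/8 − (11/4)² = 13/16

13/16


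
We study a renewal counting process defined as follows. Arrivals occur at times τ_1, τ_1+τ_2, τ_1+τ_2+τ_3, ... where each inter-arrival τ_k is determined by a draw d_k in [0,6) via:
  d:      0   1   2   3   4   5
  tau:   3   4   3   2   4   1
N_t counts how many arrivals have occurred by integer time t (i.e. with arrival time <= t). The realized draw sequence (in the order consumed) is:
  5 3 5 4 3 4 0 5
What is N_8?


draw d_1=5: τ_1=1, arrival time A_1=1
draw d_2=3: τ_2=2, arrival time A_2=3
draw d_3=5: τ_3=1, arrival time A_3=4
draw d_4=4: τ_4=4, arrival time A_4=8
draw d_5=3: τ_5=2, arrival time A_5=10
draw d_6=4: τ_6=4, arrival time A_6=14
draw d_7=0: τ_7=3, arrival time A_7=17
draw d_8=5: τ_8=1, arrival time A_8=18
N_t over t=0..8: 0:0 1:1 2:1 3:2 4:3 5:3 6:3 7:3 8:4

4


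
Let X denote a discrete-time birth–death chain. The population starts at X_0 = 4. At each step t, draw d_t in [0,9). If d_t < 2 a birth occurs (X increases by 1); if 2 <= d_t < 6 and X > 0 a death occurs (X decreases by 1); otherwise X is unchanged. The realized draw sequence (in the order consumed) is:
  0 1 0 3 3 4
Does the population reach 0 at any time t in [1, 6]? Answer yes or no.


no

t=0: X=4, d=0 → birth, X_1=5
t=1: X=5, d=1 → birth, X_2=6
t=2: X=6, d=0 → birth, X_3=7
t=3: X=7, d=3 → death, X_4=6
t=4: X=6, d=3 → death, X_5=5
t=5: X=5, d=4 → death, X_6=4


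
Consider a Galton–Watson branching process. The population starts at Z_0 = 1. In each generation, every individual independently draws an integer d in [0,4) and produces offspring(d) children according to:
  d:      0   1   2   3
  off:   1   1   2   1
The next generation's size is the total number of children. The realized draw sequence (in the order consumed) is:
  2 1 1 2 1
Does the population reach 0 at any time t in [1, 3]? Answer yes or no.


gen 0: Z_0=1, draws=[2], offspring=[2], Z_1=2
gen 1: Z_1=2, draws=[1, 1], offspring=[1, 1], Z_2=2
gen 2: Z_2=2, draws=[2, 1], offspring=[2, 1], Z_3=3

no


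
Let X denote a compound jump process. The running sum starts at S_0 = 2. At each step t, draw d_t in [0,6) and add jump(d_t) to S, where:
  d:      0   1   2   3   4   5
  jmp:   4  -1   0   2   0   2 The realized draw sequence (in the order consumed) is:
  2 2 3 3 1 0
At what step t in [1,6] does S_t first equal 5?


t=0: S=2, d=2, jump=0, S_1=2
t=1: S=2, d=2, jump=0, S_2=2
t=2: S=2, d=3, jump=2, S_3=4
t=3: S=4, d=3, jump=2, S_4=6
t=4: S=6, d=1, jump=-1, S_5=5
t=5: S=5, d=0, jump=4, S_6=9

5


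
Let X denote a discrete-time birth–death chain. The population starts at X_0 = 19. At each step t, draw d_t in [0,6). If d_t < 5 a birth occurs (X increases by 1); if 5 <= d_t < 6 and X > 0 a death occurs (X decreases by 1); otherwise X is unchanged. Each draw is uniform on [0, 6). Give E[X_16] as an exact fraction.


89/3

X can drop by at most 1 per step and X_0 = 19 > T = 16, so X_t >= 19 − t >= 3 > 0 for every t <= 16: the floor at 0 (the 'and X > 0' condition) never binds. Hence X_16 = X_0 + Σ_{t<16} Y_t with i.i.d. increments Y_t = y(d_t) ∈ {+1, −1, 0}.
Outcome values over d=0..5: [1, 1, 1, 1, 1, -1]
Σy = 4, Σy² = 6, M = 6
μ = 4/6 = 2/3,  σ² = 6/6 − (2/3)² = 5/9
E[X_16] = 19 + 16·(2/3) = 89/3


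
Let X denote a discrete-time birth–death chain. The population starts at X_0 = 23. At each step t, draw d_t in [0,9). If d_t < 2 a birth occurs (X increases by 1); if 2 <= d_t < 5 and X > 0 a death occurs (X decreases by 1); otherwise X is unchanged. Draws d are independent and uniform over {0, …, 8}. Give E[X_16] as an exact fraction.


X can drop by at most 1 per step and X_0 = 23 > T = 16, so X_t >= 23 − t >= 7 > 0 for every t <= 16: the floor at 0 (the 'and X > 0' condition) never binds. Hence X_16 = X_0 + Σ_{t<16} Y_t with i.i.d. increments Y_t = y(d_t) ∈ {+1, −1, 0}.
Outcome values over d=0..8: [1, 1, -1, -1, -1, 0, 0, 0, 0]
Σy = -1, Σy² = 5, M = 9
μ = -1/9 = -1/9,  σ² = 5/9 − (-1/9)² = 44/81
E[X_16] = 23 + 16·(-1/9) = 191/9

191/9


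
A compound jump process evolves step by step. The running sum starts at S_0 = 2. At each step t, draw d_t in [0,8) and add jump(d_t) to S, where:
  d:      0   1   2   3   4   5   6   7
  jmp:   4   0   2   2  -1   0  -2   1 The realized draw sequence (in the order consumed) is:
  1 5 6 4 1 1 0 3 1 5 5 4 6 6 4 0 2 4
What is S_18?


t=0: S=2, d=1, jump=0, S_1=2
t=1: S=2, d=5, jump=0, S_2=2
t=2: S=2, d=6, jump=-2, S_3=0
t=3: S=0, d=4, jump=-1, S_4=-1
t=4: S=-1, d=1, jump=0, S_5=-1
t=5: S=-1, d=1, jump=0, S_6=-1
t=6: S=-1, d=0, jump=4, S_7=3
t=7: S=3, d=3, jump=2, S_8=5
t=8: S=5, d=1, jump=0, S_9=5
t=9: S=5, d=5, jump=0, S_10=5
t=10: S=5, d=5, jump=0, S_11=5
t=11: S=5, d=4, jump=-1, S_12=4
t=12: S=4, d=6, jump=-2, S_13=2
t=13: S=2, d=6, jump=-2, S_14=0
t=14: S=0, d=4, jump=-1, S_15=-1
t=15: S=-1, d=0, jump=4, S_16=3
t=16: S=3, d=2, jump=2, S_17=5
t=17: S=5, d=4, jump=-1, S_18=4

4


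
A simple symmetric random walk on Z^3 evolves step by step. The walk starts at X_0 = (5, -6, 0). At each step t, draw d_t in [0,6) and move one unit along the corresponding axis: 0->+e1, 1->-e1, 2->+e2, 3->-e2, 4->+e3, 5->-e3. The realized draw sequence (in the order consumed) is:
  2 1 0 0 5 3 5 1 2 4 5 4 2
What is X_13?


t=0: X=(5, -6, 0), d=2 → +e2, X_1=(5, -5, 0)
t=1: X=(5, -5, 0), d=1 → -e1, X_2=(4, -5, 0)
t=2: X=(4, -5, 0), d=0 → +e1, X_3=(5, -5, 0)
t=3: X=(5, -5, 0), d=0 → +e1, X_4=(6, -5, 0)
t=4: X=(6, -5, 0), d=5 → -e3, X_5=(6, -5, -1)
t=5: X=(6, -5, -1), d=3 → -e2, X_6=(6, -6, -1)
t=6: X=(6, -6, -1), d=5 → -e3, X_7=(6, -6, -2)
t=7: X=(6, -6, -2), d=1 → -e1, X_8=(5, -6, -2)
t=8: X=(5, -6, -2), d=2 → +e2, X_9=(5, -5, -2)
t=9: X=(5, -5, -2), d=4 → +e3, X_10=(5, -5, -1)
t=10: X=(5, -5, -1), d=5 → -e3, X_11=(5, -5, -2)
t=11: X=(5, -5, -2), d=4 → +e3, X_12=(5, -5, -1)
t=12: X=(5, -5, -1), d=2 → +e2, X_13=(5, -4, -1)

(5, -4, -1)


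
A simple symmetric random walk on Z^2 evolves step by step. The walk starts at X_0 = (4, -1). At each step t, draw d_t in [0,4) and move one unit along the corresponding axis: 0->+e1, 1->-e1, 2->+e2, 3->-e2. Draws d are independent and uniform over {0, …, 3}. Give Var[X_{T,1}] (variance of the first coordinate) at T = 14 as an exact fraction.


7

Outcome values over d=0..3: [1, -1, 0, 0]
Σy = 0, Σy² = 2, M = 4
μ = 0/4 = 0,  σ² = 2/4 − (0)² = 1/2
Independent increments: Var[X_14] = 14·σ² = 14·(1/2) = 7


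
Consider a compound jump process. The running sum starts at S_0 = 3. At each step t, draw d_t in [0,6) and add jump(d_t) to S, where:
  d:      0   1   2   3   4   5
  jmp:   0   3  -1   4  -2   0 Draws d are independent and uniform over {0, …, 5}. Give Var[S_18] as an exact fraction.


Outcome values over d=0..5: [0, 3, -1, 4, -2, 0]
Σy = 4, Σy² = 30, M = 6
μ = 4/6 = 2/3,  σ² = 30/6 − (2/3)² = 41/9
Independent increments: Var[S_18] = 18·σ² = 18·(41/9) = 82

82


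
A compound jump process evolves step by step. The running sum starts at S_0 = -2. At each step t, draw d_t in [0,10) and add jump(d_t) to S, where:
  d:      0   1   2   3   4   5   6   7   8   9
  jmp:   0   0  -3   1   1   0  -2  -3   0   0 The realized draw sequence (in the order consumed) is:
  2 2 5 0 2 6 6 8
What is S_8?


t=0: S=-2, d=2, jump=-3, S_1=-5
t=1: S=-5, d=2, jump=-3, S_2=-8
t=2: S=-8, d=5, jump=0, S_3=-8
t=3: S=-8, d=0, jump=0, S_4=-8
t=4: S=-8, d=2, jump=-3, S_5=-11
t=5: S=-11, d=6, jump=-2, S_6=-13
t=6: S=-13, d=6, jump=-2, S_7=-15
t=7: S=-15, d=8, jump=0, S_8=-15

-15


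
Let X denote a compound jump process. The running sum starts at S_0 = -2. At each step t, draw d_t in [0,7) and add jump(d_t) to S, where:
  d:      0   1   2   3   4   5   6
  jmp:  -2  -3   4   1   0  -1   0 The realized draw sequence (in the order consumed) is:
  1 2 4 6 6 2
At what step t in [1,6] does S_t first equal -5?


1

t=0: S=-2, d=1, jump=-3, S_1=-5
t=1: S=-5, d=2, jump=4, S_2=-1
t=2: S=-1, d=4, jump=0, S_3=-1
t=3: S=-1, d=6, jump=0, S_4=-1
t=4: S=-1, d=6, jump=0, S_5=-1
t=5: S=-1, d=2, jump=4, S_6=3


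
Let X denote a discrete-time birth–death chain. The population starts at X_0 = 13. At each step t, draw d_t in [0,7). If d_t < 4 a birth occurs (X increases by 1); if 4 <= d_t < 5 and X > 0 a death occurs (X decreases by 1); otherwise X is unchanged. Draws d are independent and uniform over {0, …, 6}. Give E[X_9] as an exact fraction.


X can drop by at most 1 per step and X_0 = 13 > T = 9, so X_t >= 13 − t >= 4 > 0 for every t <= 9: the floor at 0 (the 'and X > 0' condition) never binds. Hence X_9 = X_0 + Σ_{t<9} Y_t with i.i.d. increments Y_t = y(d_t) ∈ {+1, −1, 0}.
Outcome values over d=0..6: [1, 1, 1, 1, -1, 0, 0]
Σy = 3, Σy² = 5, M = 7
μ = 3/7 = 3/7,  σ² = 5/7 − (3/7)² = 26/49
E[X_9] = 13 + 9·(3/7) = 118/7

118/7


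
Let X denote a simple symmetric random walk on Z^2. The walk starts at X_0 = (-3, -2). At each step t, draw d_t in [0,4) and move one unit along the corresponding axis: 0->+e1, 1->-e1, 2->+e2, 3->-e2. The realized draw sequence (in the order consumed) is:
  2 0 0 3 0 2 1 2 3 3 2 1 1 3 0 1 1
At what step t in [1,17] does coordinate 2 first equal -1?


1

t=0: X=(-3, -2), d=2 → +e2, X_1=(-3, -1)
t=1: X=(-3, -1), d=0 → +e1, X_2=(-2, -1)
t=2: X=(-2, -1), d=0 → +e1, X_3=(-1, -1)
t=3: X=(-1, -1), d=3 → -e2, X_4=(-1, -2)
t=4: X=(-1, -2), d=0 → +e1, X_5=(0, -2)
t=5: X=(0, -2), d=2 → +e2, X_6=(0, -1)
t=6: X=(0, -1), d=1 → -e1, X_7=(-1, -1)
t=7: X=(-1, -1), d=2 → +e2, X_8=(-1, 0)
t=8: X=(-1, 0), d=3 → -e2, X_9=(-1, -1)
t=9: X=(-1, -1), d=3 → -e2, X_10=(-1, -2)
t=10: X=(-1, -2), d=2 → +e2, X_11=(-1, -1)
t=11: X=(-1, -1), d=1 → -e1, X_12=(-2, -1)
t=12: X=(-2, -1), d=1 → -e1, X_13=(-3, -1)
t=13: X=(-3, -1), d=3 → -e2, X_14=(-3, -2)
t=14: X=(-3, -2), d=0 → +e1, X_15=(-2, -2)
t=15: X=(-2, -2), d=1 → -e1, X_16=(-3, -2)
t=16: X=(-3, -2), d=1 → -e1, X_17=(-4, -2)


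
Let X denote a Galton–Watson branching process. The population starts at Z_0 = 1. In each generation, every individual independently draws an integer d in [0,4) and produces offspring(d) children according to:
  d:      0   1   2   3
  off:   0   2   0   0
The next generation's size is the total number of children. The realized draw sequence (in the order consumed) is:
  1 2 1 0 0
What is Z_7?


0

gen 0: Z_0=1, draws=[1], offspring=[2], Z_1=2
gen 1: Z_1=2, draws=[2, 1], offspring=[0, 2], Z_2=2
gen 2: Z_2=2, draws=[0, 0], offspring=[0, 0], Z_3=0
gen 3: Z_3=0, draws=[], offspring=[], Z_4=0
gen 4: Z_4=0, draws=[], offspring=[], Z_5=0
gen 5: Z_5=0, draws=[], offspring=[], Z_6=0
gen 6: Z_6=0, draws=[], offspring=[], Z_7=0


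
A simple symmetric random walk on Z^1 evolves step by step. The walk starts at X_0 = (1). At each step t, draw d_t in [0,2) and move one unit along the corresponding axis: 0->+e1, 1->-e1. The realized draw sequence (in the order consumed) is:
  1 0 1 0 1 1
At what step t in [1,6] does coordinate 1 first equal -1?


t=0: X=(1), d=1 → -e1, X_1=(0)
t=1: X=(0), d=0 → +e1, X_2=(1)
t=2: X=(1), d=1 → -e1, X_3=(0)
t=3: X=(0), d=0 → +e1, X_4=(1)
t=4: X=(1), d=1 → -e1, X_5=(0)
t=5: X=(0), d=1 → -e1, X_6=(-1)

6


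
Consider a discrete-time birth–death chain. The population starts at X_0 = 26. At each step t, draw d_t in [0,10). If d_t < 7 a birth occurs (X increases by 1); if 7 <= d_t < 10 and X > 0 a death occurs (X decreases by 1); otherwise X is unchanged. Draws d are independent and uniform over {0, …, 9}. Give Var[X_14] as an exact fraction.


X can drop by at most 1 per step and X_0 = 26 > T = 14, so X_t >= 26 − t >= 12 > 0 for every t <= 14: the floor at 0 (the 'and X > 0' condition) never binds. Hence X_14 = X_0 + Σ_{t<14} Y_t with i.i.d. increments Y_t = y(d_t) ∈ {+1, −1, 0}.
Outcome values over d=0..9: [1, 1, 1, 1, 1, 1, 1, -1, -1, -1]
Σy = 4, Σy² = 10, M = 10
μ = 4/10 = 2/5,  σ² = 10/10 − (2/5)² = 21/25
Independent increments: Var[X_14] = 14·σ² = 14·(21/25) = 294/25

294/25


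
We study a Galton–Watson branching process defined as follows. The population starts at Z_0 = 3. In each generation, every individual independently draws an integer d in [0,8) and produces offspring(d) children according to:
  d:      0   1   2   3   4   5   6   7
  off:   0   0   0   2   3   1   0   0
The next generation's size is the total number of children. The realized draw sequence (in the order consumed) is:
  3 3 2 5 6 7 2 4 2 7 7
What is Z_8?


0

gen 0: Z_0=3, draws=[3, 3, 2], offspring=[2, 2, 0], Z_1=4
gen 1: Z_1=4, draws=[5, 6, 7, 2], offspring=[1, 0, 0, 0], Z_2=1
gen 2: Z_2=1, draws=[4], offspring=[3], Z_3=3
gen 3: Z_3=3, draws=[2, 7, 7], offspring=[0, 0, 0], Z_4=0
gen 4: Z_4=0, draws=[], offspring=[], Z_5=0
gen 5: Z_5=0, draws=[], offspring=[], Z_6=0
gen 6: Z_6=0, draws=[], offspring=[], Z_7=0
gen 7: Z_7=0, draws=[], offspring=[], Z_8=0


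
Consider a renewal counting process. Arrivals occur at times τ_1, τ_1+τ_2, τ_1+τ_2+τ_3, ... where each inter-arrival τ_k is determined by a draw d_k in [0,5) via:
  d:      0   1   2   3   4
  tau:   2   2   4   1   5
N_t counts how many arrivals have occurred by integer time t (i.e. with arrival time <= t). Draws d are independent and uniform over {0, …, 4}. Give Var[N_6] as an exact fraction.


179660714/244140625

Inter-arrival values over d=0..4: [2, 2, 4, 1, 5]
Each d has probability 1/5, so the pmf of τ is: f(1) = 1/5, f(2) = 2/5, f(4) = 1/5, f(5) = 1/5
Let p_n(j) = P(N_n = j), with p_0 = [1]. Condition on τ_1: p_n(0) = P(τ > n), and for j >= 1, p_n(j) = Σ_{k<=n} f(k)·p_{n−k}(j−1)
p_1 = [4/5, 1/5]  (j = 0..1)
p_2 = [2/5, 14/25, 1/25]  (j = 0..2)
p_3 = [2/5, 2/5, 24/125, 1/125]  (j = 0..3)
p_4 = [1/5, 11/25, 38/125, 34/625, 1/625]  (j = 0..4)
p_5 = [0, 14/25, 36/125, 86/625, 44/3125, 1/3125]  (j = 0..5)
p_6 = [0, 8/25, 11/25, 117/625, 154/3125, 54/15625, 1/15625]  (j = 0..6)
E[N_6] = Σ j·p_6(j) = 30881/15625;  E[N_6²] = Σ j²·p_6(j) = 72531/15625
Var[N_6] = 72531/15625 − (30881/15625)² = 179660714/244140625


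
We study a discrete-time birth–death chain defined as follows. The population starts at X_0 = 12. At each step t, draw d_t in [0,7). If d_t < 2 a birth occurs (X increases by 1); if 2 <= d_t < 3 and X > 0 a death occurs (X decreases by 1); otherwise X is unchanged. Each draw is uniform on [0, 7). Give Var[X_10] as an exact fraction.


200/49

X can drop by at most 1 per step and X_0 = 12 > T = 10, so X_t >= 12 − t >= 2 > 0 for every t <= 10: the floor at 0 (the 'and X > 0' condition) never binds. Hence X_10 = X_0 + Σ_{t<10} Y_t with i.i.d. increments Y_t = y(d_t) ∈ {+1, −1, 0}.
Outcome values over d=0..6: [1, 1, -1, 0, 0, 0, 0]
Σy = 1, Σy² = 3, M = 7
μ = 1/7 = 1/7,  σ² = 3/7 − (1/7)² = 20/49
Independent increments: Var[X_10] = 10·σ² = 10·(20/49) = 200/49


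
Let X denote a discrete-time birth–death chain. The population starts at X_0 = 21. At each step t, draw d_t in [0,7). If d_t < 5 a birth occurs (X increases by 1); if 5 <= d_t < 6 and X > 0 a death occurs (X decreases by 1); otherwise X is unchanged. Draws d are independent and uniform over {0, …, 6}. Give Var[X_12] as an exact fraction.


312/49

X can drop by at most 1 per step and X_0 = 21 > T = 12, so X_t >= 21 − t >= 9 > 0 for every t <= 12: the floor at 0 (the 'and X > 0' condition) never binds. Hence X_12 = X_0 + Σ_{t<12} Y_t with i.i.d. increments Y_t = y(d_t) ∈ {+1, −1, 0}.
Outcome values over d=0..6: [1, 1, 1, 1, 1, -1, 0]
Σy = 4, Σy² = 6, M = 7
μ = 4/7 = 4/7,  σ² = 6/7 − (4/7)² = 26/49
Independent increments: Var[X_12] = 12·σ² = 12·(26/49) = 312/49


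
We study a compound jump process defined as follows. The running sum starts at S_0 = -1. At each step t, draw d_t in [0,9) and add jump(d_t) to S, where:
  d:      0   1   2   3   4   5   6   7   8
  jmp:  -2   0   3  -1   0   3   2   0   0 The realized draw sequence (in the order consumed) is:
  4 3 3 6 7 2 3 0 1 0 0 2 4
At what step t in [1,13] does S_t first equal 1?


t=0: S=-1, d=4, jump=0, S_1=-1
t=1: S=-1, d=3, jump=-1, S_2=-2
t=2: S=-2, d=3, jump=-1, S_3=-3
t=3: S=-3, d=6, jump=2, S_4=-1
t=4: S=-1, d=7, jump=0, S_5=-1
t=5: S=-1, d=2, jump=3, S_6=2
t=6: S=2, d=3, jump=-1, S_7=1
t=7: S=1, d=0, jump=-2, S_8=-1
t=8: S=-1, d=1, jump=0, S_9=-1
t=9: S=-1, d=0, jump=-2, S_10=-3
t=10: S=-3, d=0, jump=-2, S_11=-5
t=11: S=-5, d=2, jump=3, S_12=-2
t=12: S=-2, d=4, jump=0, S_13=-2

7


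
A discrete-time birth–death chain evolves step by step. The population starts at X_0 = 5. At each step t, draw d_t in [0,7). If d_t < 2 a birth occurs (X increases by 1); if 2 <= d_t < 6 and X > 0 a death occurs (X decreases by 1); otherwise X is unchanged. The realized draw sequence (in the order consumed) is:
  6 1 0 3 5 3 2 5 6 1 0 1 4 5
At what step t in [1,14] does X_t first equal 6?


t=0: X=5, d=6 → hold, X_1=5
t=1: X=5, d=1 → birth, X_2=6
t=2: X=6, d=0 → birth, X_3=7
t=3: X=7, d=3 → death, X_4=6
t=4: X=6, d=5 → death, X_5=5
t=5: X=5, d=3 → death, X_6=4
t=6: X=4, d=2 → death, X_7=3
t=7: X=3, d=5 → death, X_8=2
t=8: X=2, d=6 → hold, X_9=2
t=9: X=2, d=1 → birth, X_10=3
t=10: X=3, d=0 → birth, X_11=4
t=11: X=4, d=1 → birth, X_12=5
t=12: X=5, d=4 → death, X_13=4
t=13: X=4, d=5 → death, X_14=3

2


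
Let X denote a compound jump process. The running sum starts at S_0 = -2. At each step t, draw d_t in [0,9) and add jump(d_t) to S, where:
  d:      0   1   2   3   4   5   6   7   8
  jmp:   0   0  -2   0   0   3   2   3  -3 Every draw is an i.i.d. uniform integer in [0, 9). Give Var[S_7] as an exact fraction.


Outcome values over d=0..8: [0, 0, -2, 0, 0, 3, 2, 3, -3]
Σy = 3, Σy² = 35, M = 9
μ = 3/9 = 1/3,  σ² = 35/9 − (1/3)² = 34/9
Independent increments: Var[S_7] = 7·σ² = 7·(34/9) = 238/9

238/9


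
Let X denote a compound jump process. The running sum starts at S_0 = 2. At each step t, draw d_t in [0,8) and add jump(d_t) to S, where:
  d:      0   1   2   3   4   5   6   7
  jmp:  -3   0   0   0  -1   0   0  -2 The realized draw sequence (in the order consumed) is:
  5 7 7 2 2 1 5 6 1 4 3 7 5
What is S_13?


-5

t=0: S=2, d=5, jump=0, S_1=2
t=1: S=2, d=7, jump=-2, S_2=0
t=2: S=0, d=7, jump=-2, S_3=-2
t=3: S=-2, d=2, jump=0, S_4=-2
t=4: S=-2, d=2, jump=0, S_5=-2
t=5: S=-2, d=1, jump=0, S_6=-2
t=6: S=-2, d=5, jump=0, S_7=-2
t=7: S=-2, d=6, jump=0, S_8=-2
t=8: S=-2, d=1, jump=0, S_9=-2
t=9: S=-2, d=4, jump=-1, S_10=-3
t=10: S=-3, d=3, jump=0, S_11=-3
t=11: S=-3, d=7, jump=-2, S_12=-5
t=12: S=-5, d=5, jump=0, S_13=-5


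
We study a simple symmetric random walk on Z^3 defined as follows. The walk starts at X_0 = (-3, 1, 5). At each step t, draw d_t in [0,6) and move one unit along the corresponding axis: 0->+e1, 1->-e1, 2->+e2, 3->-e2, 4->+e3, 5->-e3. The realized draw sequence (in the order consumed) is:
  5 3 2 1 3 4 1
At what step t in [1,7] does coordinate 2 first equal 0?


2

t=0: X=(-3, 1, 5), d=5 → -e3, X_1=(-3, 1, 4)
t=1: X=(-3, 1, 4), d=3 → -e2, X_2=(-3, 0, 4)
t=2: X=(-3, 0, 4), d=2 → +e2, X_3=(-3, 1, 4)
t=3: X=(-3, 1, 4), d=1 → -e1, X_4=(-4, 1, 4)
t=4: X=(-4, 1, 4), d=3 → -e2, X_5=(-4, 0, 4)
t=5: X=(-4, 0, 4), d=4 → +e3, X_6=(-4, 0, 5)
t=6: X=(-4, 0, 5), d=1 → -e1, X_7=(-5, 0, 5)
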